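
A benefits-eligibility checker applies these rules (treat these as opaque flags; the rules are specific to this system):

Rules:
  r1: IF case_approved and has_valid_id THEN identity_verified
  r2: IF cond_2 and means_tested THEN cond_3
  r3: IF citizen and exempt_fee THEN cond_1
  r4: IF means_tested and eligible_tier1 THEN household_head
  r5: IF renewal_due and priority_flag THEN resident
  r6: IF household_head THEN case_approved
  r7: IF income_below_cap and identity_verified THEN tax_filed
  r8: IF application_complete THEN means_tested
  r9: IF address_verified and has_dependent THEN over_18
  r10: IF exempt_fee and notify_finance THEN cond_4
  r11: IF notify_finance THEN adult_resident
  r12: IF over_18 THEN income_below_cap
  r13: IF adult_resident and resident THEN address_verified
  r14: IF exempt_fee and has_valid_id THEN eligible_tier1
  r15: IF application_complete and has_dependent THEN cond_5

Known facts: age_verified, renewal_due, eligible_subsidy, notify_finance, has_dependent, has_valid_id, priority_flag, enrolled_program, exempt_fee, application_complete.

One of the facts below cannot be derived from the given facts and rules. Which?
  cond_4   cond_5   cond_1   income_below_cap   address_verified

[1] r5 [IF renewal_due and priority_flag THEN resident]; r8 [IF application_complete THEN means_tested]; r10 [IF exempt_fee and notify_finance THEN cond_4]; r11 [IF notify_finance THEN adult_resident]; r14 [IF exempt_fee and has_valid_id THEN eligible_tier1]; r15 [IF application_complete and has_dependent THEN cond_5]. ⇒ new: resident, means_tested, cond_4, adult_resident, eligible_tier1, cond_5.
[2] r4 [IF means_tested and eligible_tier1 THEN household_head]; r13 [IF adult_resident and resident THEN address_verified]. ⇒ new: household_head, address_verified.
[3] r6 [IF household_head THEN case_approved]; r9 [IF address_verified and has_dependent THEN over_18]. ⇒ new: case_approved, over_18.
[4] r1 [IF case_approved and has_valid_id THEN identity_verified]; r12 [IF over_18 THEN income_below_cap]. ⇒ new: identity_verified, income_below_cap.
[5] r7 [IF income_below_cap and identity_verified THEN tax_filed]. ⇒ new: tax_filed.
Derived: income_below_cap (round 4), address_verified (round 2), cond_5 (round 1), cond_4 (round 1). cond_1 never appears in any round.

cond_1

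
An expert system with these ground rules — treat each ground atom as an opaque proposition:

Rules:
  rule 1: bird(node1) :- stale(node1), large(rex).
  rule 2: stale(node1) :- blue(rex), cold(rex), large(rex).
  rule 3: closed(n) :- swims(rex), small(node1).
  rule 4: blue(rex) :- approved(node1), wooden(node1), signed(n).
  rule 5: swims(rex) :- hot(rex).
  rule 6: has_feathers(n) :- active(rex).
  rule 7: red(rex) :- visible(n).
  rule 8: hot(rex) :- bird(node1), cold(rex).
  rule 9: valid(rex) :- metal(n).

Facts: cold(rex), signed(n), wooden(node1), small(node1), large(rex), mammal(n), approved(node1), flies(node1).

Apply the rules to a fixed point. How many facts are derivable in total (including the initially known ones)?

14

Round 1: rule 4 [blue(rex) :- approved(node1), wooden(node1), signed(n).]. New: blue(rex).
Round 2: rule 2 [stale(node1) :- blue(rex), cold(rex), large(rex).]. New: stale(node1).
Round 3: rule 1 [bird(node1) :- stale(node1), large(rex).]. New: bird(node1).
Round 4: rule 8 [hot(rex) :- bird(node1), cold(rex).]. New: hot(rex).
Round 5: rule 5 [swims(rex) :- hot(rex).]. New: swims(rex).
Round 6: rule 3 [closed(n) :- swims(rex), small(node1).]. New: closed(n).
Closure: {approved(node1), bird(node1), blue(rex), closed(n), cold(rex), flies(node1), hot(rex), large(rex), mammal(n), signed(n), small(node1), stale(node1), swims(rex), wooden(node1)} — 14 facts.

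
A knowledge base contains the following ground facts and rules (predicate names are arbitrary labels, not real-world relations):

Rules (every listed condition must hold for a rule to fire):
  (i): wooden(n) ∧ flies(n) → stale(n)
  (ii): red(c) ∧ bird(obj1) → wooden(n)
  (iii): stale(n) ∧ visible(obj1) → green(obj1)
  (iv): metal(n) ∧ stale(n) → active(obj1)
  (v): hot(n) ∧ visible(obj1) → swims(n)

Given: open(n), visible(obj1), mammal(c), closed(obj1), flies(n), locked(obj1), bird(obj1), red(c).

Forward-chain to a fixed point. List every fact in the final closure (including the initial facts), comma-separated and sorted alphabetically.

bird(obj1), closed(obj1), flies(n), green(obj1), locked(obj1), mammal(c), open(n), red(c), stale(n), visible(obj1), wooden(n)

Round 1: (ii) [red(c) ∧ bird(obj1) → wooden(n)]. Adds wooden(n).
Round 2: (i) [wooden(n) ∧ flies(n) → stale(n)]. Adds stale(n).
Round 3: (iii) [stale(n) ∧ visible(obj1) → green(obj1)]. Adds green(obj1).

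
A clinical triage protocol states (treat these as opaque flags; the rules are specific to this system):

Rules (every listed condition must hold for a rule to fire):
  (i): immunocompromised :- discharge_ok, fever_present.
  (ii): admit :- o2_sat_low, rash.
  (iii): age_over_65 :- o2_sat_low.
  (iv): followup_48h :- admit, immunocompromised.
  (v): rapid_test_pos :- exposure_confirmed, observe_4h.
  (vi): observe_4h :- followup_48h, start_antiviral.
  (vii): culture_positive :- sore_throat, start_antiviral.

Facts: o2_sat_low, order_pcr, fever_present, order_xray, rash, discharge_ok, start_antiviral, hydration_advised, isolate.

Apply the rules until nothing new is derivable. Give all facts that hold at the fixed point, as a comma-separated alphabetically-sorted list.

admit, age_over_65, discharge_ok, fever_present, followup_48h, hydration_advised, immunocompromised, isolate, o2_sat_low, observe_4h, order_pcr, order_xray, rash, start_antiviral

Round 1 fires (i), (ii), (iii), giving immunocompromised, admit, age_over_65.
Round 2 fires (iv), giving followup_48h.
Round 3 fires (vi), giving observe_4h.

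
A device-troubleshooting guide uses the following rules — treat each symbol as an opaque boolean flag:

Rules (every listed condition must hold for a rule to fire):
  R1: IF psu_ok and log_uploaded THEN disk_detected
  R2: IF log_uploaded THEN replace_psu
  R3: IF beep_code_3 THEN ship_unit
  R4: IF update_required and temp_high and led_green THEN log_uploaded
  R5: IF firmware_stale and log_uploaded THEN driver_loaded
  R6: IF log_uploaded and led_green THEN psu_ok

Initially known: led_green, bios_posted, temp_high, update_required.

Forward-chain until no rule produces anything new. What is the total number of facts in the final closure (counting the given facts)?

Round 1: R4 [IF update_required and temp_high and led_green THEN log_uploaded]. New: log_uploaded.
Round 2: R2 [IF log_uploaded THEN replace_psu]; R6 [IF log_uploaded and led_green THEN psu_ok]. New: replace_psu, psu_ok.
Round 3: R1 [IF psu_ok and log_uploaded THEN disk_detected]. New: disk_detected.
Closure: {bios_posted, disk_detected, led_green, log_uploaded, psu_ok, replace_psu, temp_high, update_required} — 8 facts.

8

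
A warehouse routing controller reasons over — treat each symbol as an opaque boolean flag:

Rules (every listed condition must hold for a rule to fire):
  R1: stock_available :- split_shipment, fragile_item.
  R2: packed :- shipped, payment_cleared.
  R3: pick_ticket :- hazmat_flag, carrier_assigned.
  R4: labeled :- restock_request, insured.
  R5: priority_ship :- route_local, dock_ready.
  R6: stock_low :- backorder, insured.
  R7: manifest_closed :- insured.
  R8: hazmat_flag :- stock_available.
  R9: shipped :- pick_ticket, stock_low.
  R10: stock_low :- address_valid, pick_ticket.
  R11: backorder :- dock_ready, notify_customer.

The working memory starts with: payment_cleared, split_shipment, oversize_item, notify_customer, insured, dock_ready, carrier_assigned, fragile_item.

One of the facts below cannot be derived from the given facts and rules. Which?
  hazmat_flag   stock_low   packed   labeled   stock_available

labeled

Round 1 fires R1, R7, R11, giving stock_available, manifest_closed, backorder.
Round 2 fires R6, R8, giving stock_low, hazmat_flag.
Round 3 fires R3, giving pick_ticket.
Round 4 fires R9, giving shipped.
Round 5 fires R2, giving packed.
Derived: stock_low (round 2), hazmat_flag (round 2), stock_available (round 1), packed (round 5). labeled never appears in any round.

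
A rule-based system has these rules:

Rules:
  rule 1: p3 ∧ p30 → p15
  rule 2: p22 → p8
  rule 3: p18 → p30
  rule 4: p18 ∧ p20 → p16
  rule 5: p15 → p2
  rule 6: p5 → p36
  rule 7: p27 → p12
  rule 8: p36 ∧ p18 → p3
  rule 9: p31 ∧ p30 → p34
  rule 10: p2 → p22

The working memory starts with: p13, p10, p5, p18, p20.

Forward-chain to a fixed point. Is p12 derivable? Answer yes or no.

Round 1 — rule 3, rule 4, rule 6, derive p30, p16, p36.
Round 2 — rule 8, derive p3.
Round 3 — rule 1, derive p15.
Round 4 — rule 5, derive p2.
Round 5 — rule 10, derive p22.
Round 6 — rule 2, derive p8.
Fixed point reached. p12 is concluded only by rule 7; rule 7 needs p27 (never derived).

no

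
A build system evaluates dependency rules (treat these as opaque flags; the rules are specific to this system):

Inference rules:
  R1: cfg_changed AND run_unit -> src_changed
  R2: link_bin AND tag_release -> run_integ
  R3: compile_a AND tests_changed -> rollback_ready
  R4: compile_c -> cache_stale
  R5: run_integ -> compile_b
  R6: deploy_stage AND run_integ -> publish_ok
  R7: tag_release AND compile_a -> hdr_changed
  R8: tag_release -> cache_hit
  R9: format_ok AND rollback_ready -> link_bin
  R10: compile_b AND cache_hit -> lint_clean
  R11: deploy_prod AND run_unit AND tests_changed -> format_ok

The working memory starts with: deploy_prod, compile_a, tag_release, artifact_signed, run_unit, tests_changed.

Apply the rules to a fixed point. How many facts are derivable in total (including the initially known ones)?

Round 1 fires R3, R7, R8, R11, giving rollback_ready, hdr_changed, cache_hit, format_ok.
Round 2 fires R9, giving link_bin.
Round 3 fires R2, giving run_integ.
Round 4 fires R5, giving compile_b.
Round 5 fires R10, giving lint_clean.
Closure: {artifact_signed, cache_hit, compile_a, compile_b, deploy_prod, format_ok, hdr_changed, link_bin, lint_clean, rollback_ready, run_integ, run_unit, tag_release, tests_changed} — 14 facts.

14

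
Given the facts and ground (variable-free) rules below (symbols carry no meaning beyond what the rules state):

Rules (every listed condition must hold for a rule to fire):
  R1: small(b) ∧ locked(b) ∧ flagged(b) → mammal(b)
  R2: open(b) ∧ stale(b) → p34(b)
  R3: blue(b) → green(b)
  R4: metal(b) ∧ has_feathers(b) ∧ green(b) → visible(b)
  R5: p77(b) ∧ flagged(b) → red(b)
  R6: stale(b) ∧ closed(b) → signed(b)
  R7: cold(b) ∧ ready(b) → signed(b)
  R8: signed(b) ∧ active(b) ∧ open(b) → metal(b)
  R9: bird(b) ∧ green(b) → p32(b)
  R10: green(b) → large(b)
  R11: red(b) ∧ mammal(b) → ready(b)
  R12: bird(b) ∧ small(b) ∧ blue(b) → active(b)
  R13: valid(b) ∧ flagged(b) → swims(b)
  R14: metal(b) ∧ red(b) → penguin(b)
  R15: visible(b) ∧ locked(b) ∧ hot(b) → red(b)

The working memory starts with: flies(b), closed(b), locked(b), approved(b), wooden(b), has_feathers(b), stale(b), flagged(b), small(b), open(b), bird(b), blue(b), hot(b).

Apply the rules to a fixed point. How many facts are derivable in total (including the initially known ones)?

Round 1: R1 [small(b) ∧ locked(b) ∧ flagged(b) → mammal(b)]; R2 [open(b) ∧ stale(b) → p34(b)]; R3 [blue(b) → green(b)]; R6 [stale(b) ∧ closed(b) → signed(b)]; R12 [bird(b) ∧ small(b) ∧ blue(b) → active(b)]. New: mammal(b), p34(b), green(b), signed(b), active(b).
Round 2: R8 [signed(b) ∧ active(b) ∧ open(b) → metal(b)]; R9 [bird(b) ∧ green(b) → p32(b)]; R10 [green(b) → large(b)]. New: metal(b), p32(b), large(b).
Round 3: R4 [metal(b) ∧ has_feathers(b) ∧ green(b) → visible(b)]. New: visible(b).
Round 4: R15 [visible(b) ∧ locked(b) ∧ hot(b) → red(b)]. New: red(b).
Round 5: R11 [red(b) ∧ mammal(b) → ready(b)]; R14 [metal(b) ∧ red(b) → penguin(b)]. New: ready(b), penguin(b).
Closure: {active(b), approved(b), bird(b), blue(b), closed(b), flagged(b), flies(b), green(b), has_feathers(b), hot(b), large(b), locked(b), mammal(b), metal(b), open(b), p32(b), p34(b), penguin(b), ready(b), red(b), signed(b), small(b), stale(b), visible(b), wooden(b)} — 25 facts.

25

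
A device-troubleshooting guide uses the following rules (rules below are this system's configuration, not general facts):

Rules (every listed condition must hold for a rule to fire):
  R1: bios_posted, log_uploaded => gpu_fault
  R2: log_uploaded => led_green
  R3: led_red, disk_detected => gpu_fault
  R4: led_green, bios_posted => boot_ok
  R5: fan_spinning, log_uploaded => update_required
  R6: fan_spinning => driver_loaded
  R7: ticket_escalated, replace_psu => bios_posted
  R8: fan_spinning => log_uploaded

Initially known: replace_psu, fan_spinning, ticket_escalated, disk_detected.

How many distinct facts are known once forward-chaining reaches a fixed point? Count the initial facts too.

11

Round 1 fires R6, R7, R8, giving driver_loaded, bios_posted, log_uploaded.
Round 2 fires R1, R2, R5, giving gpu_fault, led_green, update_required.
Round 3 fires R4, giving boot_ok.
Closure: {bios_posted, boot_ok, disk_detected, driver_loaded, fan_spinning, gpu_fault, led_green, log_uploaded, replace_psu, ticket_escalated, update_required} — 11 facts.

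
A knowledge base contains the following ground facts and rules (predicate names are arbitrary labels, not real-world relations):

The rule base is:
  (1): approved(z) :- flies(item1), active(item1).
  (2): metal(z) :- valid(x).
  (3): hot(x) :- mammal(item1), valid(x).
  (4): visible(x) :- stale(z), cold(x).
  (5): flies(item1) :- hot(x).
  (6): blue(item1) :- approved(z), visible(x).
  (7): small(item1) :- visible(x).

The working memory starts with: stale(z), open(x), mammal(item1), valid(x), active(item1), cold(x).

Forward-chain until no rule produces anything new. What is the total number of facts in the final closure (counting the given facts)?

Round 1 fires (2), (3), (4), giving metal(z), hot(x), visible(x).
Round 2 fires (5), (7), giving flies(item1), small(item1).
Round 3 fires (1), giving approved(z).
Round 4 fires (6), giving blue(item1).
Closure: {active(item1), approved(z), blue(item1), cold(x), flies(item1), hot(x), mammal(item1), metal(z), open(x), small(item1), stale(z), valid(x), visible(x)} — 13 facts.

13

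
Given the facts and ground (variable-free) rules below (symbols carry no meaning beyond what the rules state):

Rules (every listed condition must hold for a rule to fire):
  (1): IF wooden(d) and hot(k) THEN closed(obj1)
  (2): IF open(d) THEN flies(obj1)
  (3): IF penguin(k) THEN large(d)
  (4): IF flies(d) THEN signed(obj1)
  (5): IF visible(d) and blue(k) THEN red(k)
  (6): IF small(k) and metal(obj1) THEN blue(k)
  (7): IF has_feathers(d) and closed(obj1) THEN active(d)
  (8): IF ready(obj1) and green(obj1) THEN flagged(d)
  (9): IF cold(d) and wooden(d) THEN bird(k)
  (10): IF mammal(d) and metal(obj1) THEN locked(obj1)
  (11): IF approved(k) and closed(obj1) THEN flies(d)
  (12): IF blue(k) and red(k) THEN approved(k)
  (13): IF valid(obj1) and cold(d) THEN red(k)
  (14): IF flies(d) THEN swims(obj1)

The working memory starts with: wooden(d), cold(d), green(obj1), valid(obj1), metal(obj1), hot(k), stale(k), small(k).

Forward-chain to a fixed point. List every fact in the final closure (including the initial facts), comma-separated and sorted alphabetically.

Round 1 — (1), (6), (9), (13), derive closed(obj1), blue(k), bird(k), red(k).
Round 2 — (12), derive approved(k).
Round 3 — (11), derive flies(d).
Round 4 — (4), (14), derive signed(obj1), swims(obj1).

approved(k), bird(k), blue(k), closed(obj1), cold(d), flies(d), green(obj1), hot(k), metal(obj1), red(k), signed(obj1), small(k), stale(k), swims(obj1), valid(obj1), wooden(d)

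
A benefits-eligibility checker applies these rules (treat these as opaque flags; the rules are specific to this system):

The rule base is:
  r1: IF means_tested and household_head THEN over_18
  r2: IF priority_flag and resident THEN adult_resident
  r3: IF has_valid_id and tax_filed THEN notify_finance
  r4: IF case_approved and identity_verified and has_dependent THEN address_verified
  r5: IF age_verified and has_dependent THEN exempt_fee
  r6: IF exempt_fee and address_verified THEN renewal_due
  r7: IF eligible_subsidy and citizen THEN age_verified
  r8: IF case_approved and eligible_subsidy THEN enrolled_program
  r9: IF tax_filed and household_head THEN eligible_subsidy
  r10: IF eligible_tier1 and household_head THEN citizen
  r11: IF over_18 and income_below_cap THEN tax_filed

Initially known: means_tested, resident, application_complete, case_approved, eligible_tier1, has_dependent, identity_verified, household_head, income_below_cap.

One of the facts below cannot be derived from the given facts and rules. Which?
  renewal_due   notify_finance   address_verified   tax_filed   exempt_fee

Round 1: r1 [IF means_tested and household_head THEN over_18]; r4 [IF case_approved and identity_verified and has_dependent THEN address_verified]; r10 [IF eligible_tier1 and household_head THEN citizen]. New: over_18, address_verified, citizen.
Round 2: r11 [IF over_18 and income_below_cap THEN tax_filed]. New: tax_filed.
Round 3: r9 [IF tax_filed and household_head THEN eligible_subsidy]. New: eligible_subsidy.
Round 4: r7 [IF eligible_subsidy and citizen THEN age_verified]; r8 [IF case_approved and eligible_subsidy THEN enrolled_program]. New: age_verified, enrolled_program.
Round 5: r5 [IF age_verified and has_dependent THEN exempt_fee]. New: exempt_fee.
Round 6: r6 [IF exempt_fee and address_verified THEN renewal_due]. New: renewal_due.
Derived: tax_filed (round 2), exempt_fee (round 5), renewal_due (round 6), address_verified (round 1). notify_finance never appears in any round.

notify_finance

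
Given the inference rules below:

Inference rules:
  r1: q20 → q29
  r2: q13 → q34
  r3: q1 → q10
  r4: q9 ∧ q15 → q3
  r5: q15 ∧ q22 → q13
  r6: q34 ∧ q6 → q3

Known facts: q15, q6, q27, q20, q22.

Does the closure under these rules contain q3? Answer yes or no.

Round 1 fires r1, r5, giving q29, q13.
Round 2 fires r2, giving q34.
Round 3 fires r6, giving q3.
q3 appears in round 3, so it is derivable.

yes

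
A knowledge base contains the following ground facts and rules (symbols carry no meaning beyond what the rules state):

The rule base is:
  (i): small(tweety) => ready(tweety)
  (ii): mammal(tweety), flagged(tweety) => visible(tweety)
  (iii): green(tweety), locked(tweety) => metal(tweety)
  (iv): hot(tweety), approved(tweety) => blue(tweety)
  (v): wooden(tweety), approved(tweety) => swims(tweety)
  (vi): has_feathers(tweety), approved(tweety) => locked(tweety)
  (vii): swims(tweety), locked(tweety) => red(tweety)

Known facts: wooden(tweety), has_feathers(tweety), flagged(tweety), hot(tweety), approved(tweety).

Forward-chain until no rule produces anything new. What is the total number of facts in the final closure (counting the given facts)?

Round 1: (iv) [hot(tweety), approved(tweety) => blue(tweety)]; (v) [wooden(tweety), approved(tweety) => swims(tweety)]; (vi) [has_feathers(tweety), approved(tweety) => locked(tweety)]. New: blue(tweety), swims(tweety), locked(tweety).
Round 2: (vii) [swims(tweety), locked(tweety) => red(tweety)]. New: red(tweety).
Closure: {approved(tweety), blue(tweety), flagged(tweety), has_feathers(tweety), hot(tweety), locked(tweety), red(tweety), swims(tweety), wooden(tweety)} — 9 facts.

9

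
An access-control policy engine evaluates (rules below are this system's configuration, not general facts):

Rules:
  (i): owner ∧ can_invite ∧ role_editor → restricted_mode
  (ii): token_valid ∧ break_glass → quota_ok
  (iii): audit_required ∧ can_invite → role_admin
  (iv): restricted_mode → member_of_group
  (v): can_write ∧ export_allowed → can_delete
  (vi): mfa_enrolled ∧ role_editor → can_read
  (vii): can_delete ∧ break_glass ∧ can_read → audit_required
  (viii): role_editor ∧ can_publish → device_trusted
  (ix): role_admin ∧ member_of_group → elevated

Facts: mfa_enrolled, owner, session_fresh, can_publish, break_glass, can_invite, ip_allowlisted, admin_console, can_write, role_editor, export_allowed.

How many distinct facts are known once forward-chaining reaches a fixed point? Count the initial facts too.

Round 1 fires (i), (v), (vi), (viii), giving restricted_mode, can_delete, can_read, device_trusted.
Round 2 fires (iv), (vii), giving member_of_group, audit_required.
Round 3 fires (iii), giving role_admin.
Round 4 fires (ix), giving elevated.
Closure: {admin_console, audit_required, break_glass, can_delete, can_invite, can_publish, can_read, can_write, device_trusted, elevated, export_allowed, ip_allowlisted, member_of_group, mfa_enrolled, owner, restricted_mode, role_admin, role_editor, session_fresh} — 19 facts.

19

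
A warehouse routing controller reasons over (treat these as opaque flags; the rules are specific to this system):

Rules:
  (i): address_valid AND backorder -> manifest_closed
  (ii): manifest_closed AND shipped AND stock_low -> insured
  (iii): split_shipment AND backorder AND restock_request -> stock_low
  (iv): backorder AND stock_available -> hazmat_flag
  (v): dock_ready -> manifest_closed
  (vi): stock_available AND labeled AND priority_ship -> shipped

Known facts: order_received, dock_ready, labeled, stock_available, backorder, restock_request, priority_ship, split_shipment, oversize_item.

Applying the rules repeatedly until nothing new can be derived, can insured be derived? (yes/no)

yes

Round 1: (iii) [split_shipment AND backorder AND restock_request -> stock_low]; (iv) [backorder AND stock_available -> hazmat_flag]; (v) [dock_ready -> manifest_closed]; (vi) [stock_available AND labeled AND priority_ship -> shipped]. New: stock_low, hazmat_flag, manifest_closed, shipped.
Round 2: (ii) [manifest_closed AND shipped AND stock_low -> insured]. New: insured.
insured appears in round 2, so it is derivable.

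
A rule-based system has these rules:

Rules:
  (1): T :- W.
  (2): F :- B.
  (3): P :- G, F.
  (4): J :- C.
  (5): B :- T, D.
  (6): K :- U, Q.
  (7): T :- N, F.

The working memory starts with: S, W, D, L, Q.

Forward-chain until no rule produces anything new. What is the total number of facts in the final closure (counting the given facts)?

8

[1] (1) [T :- W.]. ⇒ new: T.
[2] (5) [B :- T, D.]. ⇒ new: B.
[3] (2) [F :- B.]. ⇒ new: F.
Closure: {B, D, F, L, Q, S, T, W} — 8 facts.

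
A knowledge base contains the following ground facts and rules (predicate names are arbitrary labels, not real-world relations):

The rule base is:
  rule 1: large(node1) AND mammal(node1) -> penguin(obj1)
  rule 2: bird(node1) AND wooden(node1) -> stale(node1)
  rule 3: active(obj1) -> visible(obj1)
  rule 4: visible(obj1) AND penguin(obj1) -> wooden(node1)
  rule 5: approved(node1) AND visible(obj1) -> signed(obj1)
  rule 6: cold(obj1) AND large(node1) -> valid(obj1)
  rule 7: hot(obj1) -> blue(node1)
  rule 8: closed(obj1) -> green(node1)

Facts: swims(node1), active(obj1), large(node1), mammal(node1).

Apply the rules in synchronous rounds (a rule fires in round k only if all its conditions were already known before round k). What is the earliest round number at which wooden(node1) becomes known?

Round 1: rule 1 [large(node1) AND mammal(node1) -> penguin(obj1)]; rule 3 [active(obj1) -> visible(obj1)]. Adds penguin(obj1), visible(obj1).
Round 2: rule 4 [visible(obj1) AND penguin(obj1) -> wooden(node1)]. Adds wooden(node1).
wooden(node1) first appears in round 2.

2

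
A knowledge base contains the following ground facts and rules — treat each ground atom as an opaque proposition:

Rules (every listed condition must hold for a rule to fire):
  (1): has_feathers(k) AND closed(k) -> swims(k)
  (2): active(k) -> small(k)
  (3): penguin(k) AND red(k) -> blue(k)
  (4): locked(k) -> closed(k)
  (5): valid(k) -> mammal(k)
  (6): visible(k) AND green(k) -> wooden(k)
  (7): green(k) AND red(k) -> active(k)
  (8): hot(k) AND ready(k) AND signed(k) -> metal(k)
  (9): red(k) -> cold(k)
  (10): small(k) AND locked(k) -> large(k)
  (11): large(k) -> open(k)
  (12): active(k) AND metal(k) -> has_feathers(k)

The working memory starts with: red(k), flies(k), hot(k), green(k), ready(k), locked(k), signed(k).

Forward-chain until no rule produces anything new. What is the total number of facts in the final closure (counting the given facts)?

Round 1: (4) [locked(k) -> closed(k)]; (7) [green(k) AND red(k) -> active(k)]; (8) [hot(k) AND ready(k) AND signed(k) -> metal(k)]; (9) [red(k) -> cold(k)]. Adds closed(k), active(k), metal(k), cold(k).
Round 2: (2) [active(k) -> small(k)]; (12) [active(k) AND metal(k) -> has_feathers(k)]. Adds small(k), has_feathers(k).
Round 3: (1) [has_feathers(k) AND closed(k) -> swims(k)]; (10) [small(k) AND locked(k) -> large(k)]. Adds swims(k), large(k).
Round 4: (11) [large(k) -> open(k)]. Adds open(k).
Closure: {active(k), closed(k), cold(k), flies(k), green(k), has_feathers(k), hot(k), large(k), locked(k), metal(k), open(k), ready(k), red(k), signed(k), small(k), swims(k)} — 16 facts.

16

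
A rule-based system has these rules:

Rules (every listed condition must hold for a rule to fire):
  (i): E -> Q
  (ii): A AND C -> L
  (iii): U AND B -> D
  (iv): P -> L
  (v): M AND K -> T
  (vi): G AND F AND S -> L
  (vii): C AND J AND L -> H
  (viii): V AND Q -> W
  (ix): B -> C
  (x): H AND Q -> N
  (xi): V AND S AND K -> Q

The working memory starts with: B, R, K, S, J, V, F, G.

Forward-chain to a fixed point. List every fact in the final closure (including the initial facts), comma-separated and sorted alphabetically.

B, C, F, G, H, J, K, L, N, Q, R, S, V, W

Round 1: (vi) [G AND F AND S -> L]; (ix) [B -> C]; (xi) [V AND S AND K -> Q]. New: L, C, Q.
Round 2: (vii) [C AND J AND L -> H]; (viii) [V AND Q -> W]. New: H, W.
Round 3: (x) [H AND Q -> N]. New: N.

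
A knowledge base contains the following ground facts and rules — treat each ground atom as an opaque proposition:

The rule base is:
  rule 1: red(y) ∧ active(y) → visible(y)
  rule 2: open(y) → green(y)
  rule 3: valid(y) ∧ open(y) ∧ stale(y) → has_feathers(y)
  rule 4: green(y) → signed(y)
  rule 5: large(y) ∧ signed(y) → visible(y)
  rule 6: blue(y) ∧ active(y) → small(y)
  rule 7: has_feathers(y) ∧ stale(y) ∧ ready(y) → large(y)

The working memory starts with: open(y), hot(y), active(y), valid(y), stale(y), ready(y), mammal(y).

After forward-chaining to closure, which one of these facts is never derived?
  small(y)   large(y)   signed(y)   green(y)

small(y)

Round 1: rule 2 [open(y) → green(y)]; rule 3 [valid(y) ∧ open(y) ∧ stale(y) → has_feathers(y)]. Adds green(y), has_feathers(y).
Round 2: rule 4 [green(y) → signed(y)]; rule 7 [has_feathers(y) ∧ stale(y) ∧ ready(y) → large(y)]. Adds signed(y), large(y).
Round 3: rule 5 [large(y) ∧ signed(y) → visible(y)]. Adds visible(y).
Derived: signed(y) (round 2), large(y) (round 2), green(y) (round 1). small(y) never appears in any round.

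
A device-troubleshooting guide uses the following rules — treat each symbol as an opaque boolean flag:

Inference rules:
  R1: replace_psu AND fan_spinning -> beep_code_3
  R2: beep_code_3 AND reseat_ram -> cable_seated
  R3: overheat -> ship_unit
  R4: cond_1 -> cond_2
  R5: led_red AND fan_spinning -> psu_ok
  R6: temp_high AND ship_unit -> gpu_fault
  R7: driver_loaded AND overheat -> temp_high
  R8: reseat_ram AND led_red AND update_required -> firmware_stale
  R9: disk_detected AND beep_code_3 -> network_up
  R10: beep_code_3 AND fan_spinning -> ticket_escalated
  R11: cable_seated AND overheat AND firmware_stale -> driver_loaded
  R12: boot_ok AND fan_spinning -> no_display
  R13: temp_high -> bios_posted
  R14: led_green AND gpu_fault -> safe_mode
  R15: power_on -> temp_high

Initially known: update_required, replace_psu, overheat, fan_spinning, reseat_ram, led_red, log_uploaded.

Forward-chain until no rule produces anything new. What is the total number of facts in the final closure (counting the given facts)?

17

Round 1 — R1, R3, R5, R8, derive beep_code_3, ship_unit, psu_ok, firmware_stale.
Round 2 — R2, R10, derive cable_seated, ticket_escalated.
Round 3 — R11, derive driver_loaded.
Round 4 — R7, derive temp_high.
Round 5 — R6, R13, derive gpu_fault, bios_posted.
Closure: {beep_code_3, bios_posted, cable_seated, driver_loaded, fan_spinning, firmware_stale, gpu_fault, led_red, log_uploaded, overheat, psu_ok, replace_psu, reseat_ram, ship_unit, temp_high, ticket_escalated, update_required} — 17 facts.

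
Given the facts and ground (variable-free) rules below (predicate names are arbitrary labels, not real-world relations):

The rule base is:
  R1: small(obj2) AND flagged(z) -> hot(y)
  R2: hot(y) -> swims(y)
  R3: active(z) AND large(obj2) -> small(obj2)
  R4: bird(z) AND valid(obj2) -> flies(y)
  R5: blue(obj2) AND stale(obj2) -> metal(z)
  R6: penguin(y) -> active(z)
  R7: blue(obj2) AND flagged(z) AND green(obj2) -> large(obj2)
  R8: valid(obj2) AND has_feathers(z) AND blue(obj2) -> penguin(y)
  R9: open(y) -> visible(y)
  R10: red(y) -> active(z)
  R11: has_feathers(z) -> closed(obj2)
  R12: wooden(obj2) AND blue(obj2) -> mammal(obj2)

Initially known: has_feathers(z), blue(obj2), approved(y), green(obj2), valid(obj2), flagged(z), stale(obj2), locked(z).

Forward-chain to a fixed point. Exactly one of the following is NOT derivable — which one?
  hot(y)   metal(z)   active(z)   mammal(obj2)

[1] R5 [blue(obj2) AND stale(obj2) -> metal(z)]; R7 [blue(obj2) AND flagged(z) AND green(obj2) -> large(obj2)]; R8 [valid(obj2) AND has_feathers(z) AND blue(obj2) -> penguin(y)]; R11 [has_feathers(z) -> closed(obj2)]. ⇒ new: metal(z), large(obj2), penguin(y), closed(obj2).
[2] R6 [penguin(y) -> active(z)]. ⇒ new: active(z).
[3] R3 [active(z) AND large(obj2) -> small(obj2)]. ⇒ new: small(obj2).
[4] R1 [small(obj2) AND flagged(z) -> hot(y)]. ⇒ new: hot(y).
[5] R2 [hot(y) -> swims(y)]. ⇒ new: swims(y).
Derived: active(z) (round 2), metal(z) (round 1), hot(y) (round 4). mammal(obj2) never appears in any round.

mammal(obj2)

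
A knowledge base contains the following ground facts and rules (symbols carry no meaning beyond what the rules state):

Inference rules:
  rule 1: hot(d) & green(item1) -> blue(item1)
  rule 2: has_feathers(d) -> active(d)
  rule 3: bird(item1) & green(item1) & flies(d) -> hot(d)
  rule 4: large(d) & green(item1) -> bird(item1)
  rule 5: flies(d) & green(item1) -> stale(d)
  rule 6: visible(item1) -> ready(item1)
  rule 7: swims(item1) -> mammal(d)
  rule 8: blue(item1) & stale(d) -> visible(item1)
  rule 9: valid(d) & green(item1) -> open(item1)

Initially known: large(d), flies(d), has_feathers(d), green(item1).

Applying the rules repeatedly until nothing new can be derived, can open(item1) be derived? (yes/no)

Round 1: rule 2 [has_feathers(d) -> active(d)]; rule 4 [large(d) & green(item1) -> bird(item1)]; rule 5 [flies(d) & green(item1) -> stale(d)]. Adds active(d), bird(item1), stale(d).
Round 2: rule 3 [bird(item1) & green(item1) & flies(d) -> hot(d)]. Adds hot(d).
Round 3: rule 1 [hot(d) & green(item1) -> blue(item1)]. Adds blue(item1).
Round 4: rule 8 [blue(item1) & stale(d) -> visible(item1)]. Adds visible(item1).
Round 5: rule 6 [visible(item1) -> ready(item1)]. Adds ready(item1).
Fixed point reached. open(item1) is concluded only by rule 9; rule 9 needs valid(d) (never derived).

no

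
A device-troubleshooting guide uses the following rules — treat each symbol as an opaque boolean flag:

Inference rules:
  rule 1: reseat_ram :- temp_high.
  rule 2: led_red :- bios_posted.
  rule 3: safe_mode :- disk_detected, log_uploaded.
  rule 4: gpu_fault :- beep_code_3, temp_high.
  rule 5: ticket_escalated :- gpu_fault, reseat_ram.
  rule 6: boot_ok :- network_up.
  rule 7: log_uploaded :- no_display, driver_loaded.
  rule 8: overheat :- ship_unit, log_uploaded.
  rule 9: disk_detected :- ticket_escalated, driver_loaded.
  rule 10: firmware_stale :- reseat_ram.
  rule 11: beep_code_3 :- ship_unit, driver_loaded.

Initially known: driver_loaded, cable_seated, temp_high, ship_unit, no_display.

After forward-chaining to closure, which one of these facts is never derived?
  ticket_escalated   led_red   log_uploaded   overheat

Round 1: rule 1 [reseat_ram :- temp_high.]; rule 7 [log_uploaded :- no_display, driver_loaded.]; rule 11 [beep_code_3 :- ship_unit, driver_loaded.]. New: reseat_ram, log_uploaded, beep_code_3.
Round 2: rule 4 [gpu_fault :- beep_code_3, temp_high.]; rule 8 [overheat :- ship_unit, log_uploaded.]; rule 10 [firmware_stale :- reseat_ram.]. New: gpu_fault, overheat, firmware_stale.
Round 3: rule 5 [ticket_escalated :- gpu_fault, reseat_ram.]. New: ticket_escalated.
Round 4: rule 9 [disk_detected :- ticket_escalated, driver_loaded.]. New: disk_detected.
Round 5: rule 3 [safe_mode :- disk_detected, log_uploaded.]. New: safe_mode.
Derived: overheat (round 2), log_uploaded (round 1), ticket_escalated (round 3). led_red never appears in any round.

led_red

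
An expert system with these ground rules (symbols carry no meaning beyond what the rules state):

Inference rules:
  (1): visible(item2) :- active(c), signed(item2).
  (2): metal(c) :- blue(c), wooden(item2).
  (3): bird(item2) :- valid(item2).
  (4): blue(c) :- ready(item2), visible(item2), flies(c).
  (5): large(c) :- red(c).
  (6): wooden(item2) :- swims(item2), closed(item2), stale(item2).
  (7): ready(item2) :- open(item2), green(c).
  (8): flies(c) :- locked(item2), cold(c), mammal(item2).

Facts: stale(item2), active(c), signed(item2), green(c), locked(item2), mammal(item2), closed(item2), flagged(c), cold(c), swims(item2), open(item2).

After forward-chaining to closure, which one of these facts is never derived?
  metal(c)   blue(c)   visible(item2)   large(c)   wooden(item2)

[1] (1) [visible(item2) :- active(c), signed(item2).]; (6) [wooden(item2) :- swims(item2), closed(item2), stale(item2).]; (7) [ready(item2) :- open(item2), green(c).]; (8) [flies(c) :- locked(item2), cold(c), mammal(item2).]. ⇒ new: visible(item2), wooden(item2), ready(item2), flies(c).
[2] (4) [blue(c) :- ready(item2), visible(item2), flies(c).]. ⇒ new: blue(c).
[3] (2) [metal(c) :- blue(c), wooden(item2).]. ⇒ new: metal(c).
Derived: blue(c) (round 2), wooden(item2) (round 1), visible(item2) (round 1), metal(c) (round 3). large(c) never appears in any round.

large(c)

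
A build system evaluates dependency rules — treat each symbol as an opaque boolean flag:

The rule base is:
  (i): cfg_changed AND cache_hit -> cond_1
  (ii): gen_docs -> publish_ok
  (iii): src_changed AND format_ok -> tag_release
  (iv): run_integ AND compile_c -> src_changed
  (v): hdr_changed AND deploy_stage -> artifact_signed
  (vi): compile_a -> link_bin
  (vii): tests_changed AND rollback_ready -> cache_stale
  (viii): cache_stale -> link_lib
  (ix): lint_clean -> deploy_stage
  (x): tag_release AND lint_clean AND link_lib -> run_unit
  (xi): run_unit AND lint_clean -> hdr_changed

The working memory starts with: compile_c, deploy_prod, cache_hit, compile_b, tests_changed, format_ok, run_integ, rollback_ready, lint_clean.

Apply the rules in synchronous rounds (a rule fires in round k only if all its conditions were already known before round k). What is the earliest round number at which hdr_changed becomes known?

Round 1 — (iv), (vii), (ix), derive src_changed, cache_stale, deploy_stage.
Round 2 — (iii), (viii), derive tag_release, link_lib.
Round 3 — (x), derive run_unit.
Round 4 — (xi), derive hdr_changed.
hdr_changed first appears in round 4.

4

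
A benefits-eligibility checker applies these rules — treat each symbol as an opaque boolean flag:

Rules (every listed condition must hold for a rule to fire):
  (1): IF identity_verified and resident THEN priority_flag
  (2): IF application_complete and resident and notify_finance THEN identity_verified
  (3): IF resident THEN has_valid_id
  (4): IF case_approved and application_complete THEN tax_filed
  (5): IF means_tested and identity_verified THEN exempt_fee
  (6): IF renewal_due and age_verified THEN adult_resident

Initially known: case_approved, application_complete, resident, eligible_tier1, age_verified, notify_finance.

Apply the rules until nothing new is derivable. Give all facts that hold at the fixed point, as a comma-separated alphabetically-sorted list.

Round 1 fires (2), (3), (4), giving identity_verified, has_valid_id, tax_filed.
Round 2 fires (1), giving priority_flag.

age_verified, application_complete, case_approved, eligible_tier1, has_valid_id, identity_verified, notify_finance, priority_flag, resident, tax_filed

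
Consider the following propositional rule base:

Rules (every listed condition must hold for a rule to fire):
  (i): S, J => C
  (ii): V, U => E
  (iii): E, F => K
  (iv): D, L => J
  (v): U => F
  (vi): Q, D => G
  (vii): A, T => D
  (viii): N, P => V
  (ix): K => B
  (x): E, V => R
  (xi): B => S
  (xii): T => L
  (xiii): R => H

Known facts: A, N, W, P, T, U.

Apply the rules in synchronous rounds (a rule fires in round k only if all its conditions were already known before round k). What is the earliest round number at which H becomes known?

Round 1: (v) [U => F]; (vii) [A, T => D]; (viii) [N, P => V]; (xii) [T => L]. New: F, D, V, L.
Round 2: (ii) [V, U => E]; (iv) [D, L => J]. New: E, J.
Round 3: (iii) [E, F => K]; (x) [E, V => R]. New: K, R.
Round 4: (ix) [K => B]; (xiii) [R => H]. New: B, H.
H first appears in round 4.

4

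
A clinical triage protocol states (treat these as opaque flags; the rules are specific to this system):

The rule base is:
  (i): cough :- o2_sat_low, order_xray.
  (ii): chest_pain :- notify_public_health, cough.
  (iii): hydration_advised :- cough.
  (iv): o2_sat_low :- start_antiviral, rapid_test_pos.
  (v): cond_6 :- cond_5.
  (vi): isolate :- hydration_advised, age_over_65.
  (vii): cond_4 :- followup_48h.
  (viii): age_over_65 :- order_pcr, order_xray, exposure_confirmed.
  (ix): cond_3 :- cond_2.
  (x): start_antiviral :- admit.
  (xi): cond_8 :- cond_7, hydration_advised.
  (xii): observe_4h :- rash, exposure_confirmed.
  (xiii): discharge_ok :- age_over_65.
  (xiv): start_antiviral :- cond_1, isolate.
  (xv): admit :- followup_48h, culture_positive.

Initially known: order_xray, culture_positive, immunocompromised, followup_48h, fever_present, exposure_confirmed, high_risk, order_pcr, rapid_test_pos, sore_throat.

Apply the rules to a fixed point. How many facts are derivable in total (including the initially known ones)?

19

Round 1: (vii) [cond_4 :- followup_48h.]; (viii) [age_over_65 :- order_pcr, order_xray, exposure_confirmed.]; (xv) [admit :- followup_48h, culture_positive.]. New: cond_4, age_over_65, admit.
Round 2: (x) [start_antiviral :- admit.]; (xiii) [discharge_ok :- age_over_65.]. New: start_antiviral, discharge_ok.
Round 3: (iv) [o2_sat_low :- start_antiviral, rapid_test_pos.]. New: o2_sat_low.
Round 4: (i) [cough :- o2_sat_low, order_xray.]. New: cough.
Round 5: (iii) [hydration_advised :- cough.]. New: hydration_advised.
Round 6: (vi) [isolate :- hydration_advised, age_over_65.]. New: isolate.
Closure: {admit, age_over_65, cond_4, cough, culture_positive, discharge_ok, exposure_confirmed, fever_present, followup_48h, high_risk, hydration_advised, immunocompromised, isolate, o2_sat_low, order_pcr, order_xray, rapid_test_pos, sore_throat, start_antiviral} — 19 facts.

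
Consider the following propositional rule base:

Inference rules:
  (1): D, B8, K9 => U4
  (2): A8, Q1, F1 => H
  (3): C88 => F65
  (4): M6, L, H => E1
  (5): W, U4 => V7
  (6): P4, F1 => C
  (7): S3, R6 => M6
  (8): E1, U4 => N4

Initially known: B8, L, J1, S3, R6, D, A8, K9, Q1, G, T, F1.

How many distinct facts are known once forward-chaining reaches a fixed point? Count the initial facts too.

Round 1 fires (1), (2), (7), giving U4, H, M6.
Round 2 fires (4), giving E1.
Round 3 fires (8), giving N4.
Closure: {A8, B8, D, E1, F1, G, H, J1, K9, L, M6, N4, Q1, R6, S3, T, U4} — 17 facts.

17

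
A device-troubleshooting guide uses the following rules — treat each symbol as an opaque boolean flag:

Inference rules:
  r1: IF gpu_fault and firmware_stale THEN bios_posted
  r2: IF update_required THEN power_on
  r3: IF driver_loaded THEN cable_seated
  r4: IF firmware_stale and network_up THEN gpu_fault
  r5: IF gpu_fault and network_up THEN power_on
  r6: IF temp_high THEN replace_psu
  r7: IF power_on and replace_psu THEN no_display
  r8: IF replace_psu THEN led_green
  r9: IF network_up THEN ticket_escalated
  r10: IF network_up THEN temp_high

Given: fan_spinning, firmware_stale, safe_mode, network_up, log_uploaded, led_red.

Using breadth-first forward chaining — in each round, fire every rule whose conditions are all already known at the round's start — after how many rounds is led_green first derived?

3

Round 1 — r4, r9, r10, derive gpu_fault, ticket_escalated, temp_high.
Round 2 — r1, r5, r6, derive bios_posted, power_on, replace_psu.
Round 3 — r7, r8, derive no_display, led_green.
led_green first appears in round 3.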